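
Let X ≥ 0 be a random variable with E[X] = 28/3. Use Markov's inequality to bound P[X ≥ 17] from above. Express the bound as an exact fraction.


μ = E[X] = 28/3, a = 17.
Markov: P[X ≥ 17] ≤ μ/a = (28/3)/17 = 28/51.
Numerically: ≈ 0.549.
(Since a = 17 > μ = 9.333, the bound 28/51 is < 1 and informative.)

P[X ≥ 17] ≤ 28/51 ≈ 0.549.


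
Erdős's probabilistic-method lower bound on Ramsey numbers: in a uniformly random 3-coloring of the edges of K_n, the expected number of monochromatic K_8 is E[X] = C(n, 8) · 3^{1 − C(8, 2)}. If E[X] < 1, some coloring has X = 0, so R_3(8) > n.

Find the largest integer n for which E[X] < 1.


We need C(n, 8) · 3^{1 − 28} < 1, i.e. C(n, 8) < 3^{28 − 1} = 7625597484987.
Check values of n near the boundary:
  n = 152: C(152, 8) = 5859727868575; 5859727868575 < 7625597484987? YES
  n = 153: C(153, 8) = 6183023199255; 6183023199255 < 7625597484987? YES
  n = 154: C(154, 8) = 6521818990995; 6521818990995 < 7625597484987? YES
  n = 155: C(155, 8) = 6876747915675; 6876747915675 < 7625597484987? YES
  n = 156: C(156, 8) = 7248464019225; 7248464019225 < 7625597484987? YES
  n = 157: C(157, 8) = 7637643295425; 7637643295425 < 7625597484987? NO
The largest n with C(n, 8) < 7625597484987 is n = 156 (where E[X] = 805384891025/847288609443 ≈ 0.9505437). Hence R_3(8) > 156, i.e. R_3(8) ≥ 157.

Largest n = 156; hence R_3(8) > 156.


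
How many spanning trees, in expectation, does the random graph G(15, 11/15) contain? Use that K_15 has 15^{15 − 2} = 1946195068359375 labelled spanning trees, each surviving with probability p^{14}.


K_15 has 15^{15 − 2} = 1946195068359375 labelled spanning trees.
For each such spanning tree H, let X_H = 1 if all 14 edges of H are present in G. Then P[X_H = 1] = p^{14} = (11/15)^{14} = 379749833583241/29192926025390625.
Summing the indicators: E[X] = Σ_H E[X_H] = 1946195068359375 · p^{14} = 1946195068359375 · 379749833583241/29192926025390625 = 379749833583241/15.
Numerically: E[X] ≈ 2.53e+13.

E[X] = 1946195068359375 · (11/15)^{14} = 379749833583241/15 ≈ 2.53e+13.


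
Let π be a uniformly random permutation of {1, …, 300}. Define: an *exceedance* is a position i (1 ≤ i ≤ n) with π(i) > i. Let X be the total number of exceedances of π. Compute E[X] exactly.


Write X = Σ_{i=1}^{300} X_i, where X_i = 1_{π(i) > i}.
For each fixed i, π(i) is uniform over {1, …, 300} (marginal of a uniform permutation), so P[π(i) > i] = (n − i)/n. Summing: Σ_{i=1}^{300} (n − i)/n = (0 + 1 + … + 299)/300 = 300(300 − 1)/(2·300) = (300 − 1)/2.
Hence E[X] = Σ_{i=1}^{300} (300 − i)/300 = 299/2 ≈ 149.500000.

E[X] = 299/2 = 149.500000.


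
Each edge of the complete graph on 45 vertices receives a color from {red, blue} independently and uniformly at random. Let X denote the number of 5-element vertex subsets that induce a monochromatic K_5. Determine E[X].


Let X = Σ_S X_S over the C(45, 5) = 1221759 subsets S of size 5, where X_S = 1 if the K_5 on S is monochromatic.
For a fixed S, the K_5 on S has C(5, 2) = 10 edges. P[all 10 edges red] = (1/2)^10, and likewise for blue, so P[monochromatic] = 2·(1/2)^10 = 2^{1 − 10} = 1/512.
Summing: E[X] = C(45, 5) · 2^{1 − 10} = 1221759 · 1/512 = 1221759/512.
Numerically: E[X] ≈ 2386.24805.

E[X] = C(45,5)·2^(1−C(5,2)) = 1221759/512 ≈ 2386.24805.


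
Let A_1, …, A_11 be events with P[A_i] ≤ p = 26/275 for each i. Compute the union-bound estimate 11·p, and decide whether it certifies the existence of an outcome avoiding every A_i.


Union bound: P[∪_{i=1}^{11} A_i] ≤ Σ_i P[A_i] ≤ 11·p = 11·(26/275) = 26/25.
Numerically: 26/25 ≈ 1.0400000.
Is 26/25 < 1? NO.
Since the bound 26/25 is ≥ 1, the union bound is uninformative here; it does NOT by itself certify existence.

11·p = 26/25 ≈ 1.0400000; existence NOT certified by the union bound.


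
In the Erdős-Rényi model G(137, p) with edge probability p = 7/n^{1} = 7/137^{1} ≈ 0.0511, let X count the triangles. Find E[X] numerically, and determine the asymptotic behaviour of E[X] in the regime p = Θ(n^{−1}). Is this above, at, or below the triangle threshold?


Number of potential triangles: C(137, 3) = 419220.
Each occurs with probability p³ ≈ (0.0511)³ ≈ 1.33393e-04.
By linearity: E[X] = C(137, 3)·p³ ≈ 419220 · 1.33393e-04 ≈ 55.921.
Here α = 1, so p = 7/n is exactly at the triangle threshold p ~ 1/n. Asymptotically E[X] → c³/6 = 7³/6 = 343/6 ≈ 57.167, a bounded constant. In this regime the triangle count is asymptotically Poisson(c³/6).

E[X] ≈ 55.921; in regime p = Θ(1/n^{1}) E[X] stays bounded (at the triangle threshold p ~ 1/n).


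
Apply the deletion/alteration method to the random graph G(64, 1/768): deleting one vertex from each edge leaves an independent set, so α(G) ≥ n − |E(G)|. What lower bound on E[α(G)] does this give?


E[|E(G)|] = C(64, 2)·p = 2016 · (1/768) = 21/8.
E[α(G)] ≥ n − E[|E(G)|] = 64 − 21/8 = 491/8.
Numerically: ≈ 61.37500.
(This is only a lower bound; the true E[α(G)] may be larger.)

E[α(G)] ≥ 491/8 ≈ 61.37500.


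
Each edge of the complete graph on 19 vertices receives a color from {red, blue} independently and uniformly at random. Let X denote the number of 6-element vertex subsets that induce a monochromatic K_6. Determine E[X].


Let X = Σ_S X_S over the C(19, 6) = 27132 subsets S of size 6, where X_S = 1 if the K_6 on S is monochromatic.
For a fixed S, the K_6 on S has C(6, 2) = 15 edges. P[all 15 edges red] = (1/2)^15, and likewise for blue, so P[monochromatic] = 2·(1/2)^15 = 2^{1 − 15} = 1/16384.
By linearity of expectation: E[X] = C(19, 6) · 2^{1 − 15} = 27132 · 1/16384 = 6783/4096.
Numerically: E[X] ≈ 1.656006.

E[X] = C(19,6)·2^(1−C(6,2)) = 6783/4096 ≈ 1.656006.


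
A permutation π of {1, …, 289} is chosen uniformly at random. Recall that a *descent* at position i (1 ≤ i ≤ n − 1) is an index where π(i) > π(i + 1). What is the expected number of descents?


Write X = Σ X_I over i = 1, …, 288, with X_I the indicator of one descent.
There are 288 indicators.
For each fixed i, the pair (π(i), π(i+1)) is a uniformly random ordered pair of distinct values from {1, …, 289}; by symmetry P[π(i) > π(i+1)] = 1/2.
By linearity: E[X] = 288 · (1/2) = (289 − 1) · (1/2) = 144 ≈ 144.000.

E[X] = 144 = 144.000.


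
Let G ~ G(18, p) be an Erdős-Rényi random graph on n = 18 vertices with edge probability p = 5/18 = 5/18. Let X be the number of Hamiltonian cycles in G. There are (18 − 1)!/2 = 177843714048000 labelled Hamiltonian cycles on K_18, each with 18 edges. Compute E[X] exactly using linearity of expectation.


K_18 has (18 − 1)!/2 = 177843714048000 labelled Hamiltonian cycles.
For each such Hamiltonian cycle H, let X_H = 1 if all 18 edges of H are present in G. Then P[X_H = 1] = p^{18} = (5/18)^{18} = 3814697265625/39346408075296537575424.
By linearity of expectation: E[X] = Σ_H E[X_H] = 177843714048000 · p^{18} = 177843714048000 · 3814697265625/39346408075296537575424 = 56800365447998046875/3294258113514384.
Numerically: E[X] ≈ 1.724e+04.

E[X] = 177843714048000 · (5/18)^{18} = 56800365447998046875/3294258113514384 ≈ 1.724e+04.


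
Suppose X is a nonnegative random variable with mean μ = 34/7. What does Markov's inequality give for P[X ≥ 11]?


μ = E[X] = 34/7, a = 11.
Markov: P[X ≥ 11] ≤ μ/a = (34/7)/11 = 34/77.
Numerically: ≈ 0.4416.
(Since a = 11 > μ = 4.8571, the bound 34/77 is < 1 and informative.)

P[X ≥ 11] ≤ 34/77 ≈ 0.4416.


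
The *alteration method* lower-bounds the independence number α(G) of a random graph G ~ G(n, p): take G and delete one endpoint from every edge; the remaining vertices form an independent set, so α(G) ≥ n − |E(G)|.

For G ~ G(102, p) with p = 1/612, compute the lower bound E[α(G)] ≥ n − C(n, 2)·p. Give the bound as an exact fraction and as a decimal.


E[|E(G)|] = C(102, 2)·p = 5151 · (1/612) = 101/12.
E[α(G)] ≥ n − E[|E(G)|] = 102 − 101/12 = 1123/12.
Numerically: ≈ 93.583333.
(This is only a lower bound; the true E[α(G)] may be larger.)

E[α(G)] ≥ 1123/12 ≈ 93.583333.


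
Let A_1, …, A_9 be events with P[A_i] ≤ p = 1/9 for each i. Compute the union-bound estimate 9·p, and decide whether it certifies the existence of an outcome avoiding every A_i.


Union bound: P[∪_{i=1}^{9} A_i] ≤ Σ_i P[A_i] ≤ 9·p = 9·(1/9) = 1.
Numerically: 1 ≈ 1.0000.
Is 1 < 1? NO.
Since the bound 1 is ≥ 1, the union bound is uninformative here; it does NOT by itself certify existence.

9·p = 1 ≈ 1.0000; existence NOT certified by the union bound.


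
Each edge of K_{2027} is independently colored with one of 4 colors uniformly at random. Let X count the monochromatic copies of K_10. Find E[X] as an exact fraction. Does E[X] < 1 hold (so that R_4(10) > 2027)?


E[X] = C(2027, 10) · 4^{1 − 45} = 315586117401470604332341335 · 4^{−44} = 315586117401470604332341335/309485009821345068724781056.
As a reduced fraction: E[X] = 315586117401470604332341335/309485009821345068724781056 ≈ 1.01971.
Is E[X] < 1? NO.
Since E[X] ≥ 1, the first-moment bound is inconclusive at n = 2027; it does NOT by itself certify R_4(10) > 2027.

E[X] = 315586117401470604332341335/309485009821345068724781056 ≈ 1.01971; E[X] ≥ 1; first-moment method inconclusive here.


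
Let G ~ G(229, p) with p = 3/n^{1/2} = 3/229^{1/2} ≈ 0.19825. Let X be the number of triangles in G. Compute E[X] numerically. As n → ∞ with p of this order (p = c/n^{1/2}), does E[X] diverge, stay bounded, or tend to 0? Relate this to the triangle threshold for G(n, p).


Number of potential triangles: C(229, 3) = 1975354.
Each occurs with probability p³ ≈ (0.19825)³ ≈ 7.7913110e-03.
By linearity: E[X] = C(229, 3)·p³ ≈ 1975354 · 7.7913110e-03 ≈ 15390.59737.
Since α = 1/2 < 1, p = c/n^{1/2} ≫ 1/n is above the triangle threshold p ~ 1/n. Asymptotically E[X] ~ (c³/6)·n^{3(1−α)} = (3³/6)·n^{1.5} → ∞; triangles are abundant w.h.p.

E[X] ≈ 15390.59737; in regime p = Θ(1/n^{1/2}) E[X] diverges (above the triangle threshold p ~ 1/n).


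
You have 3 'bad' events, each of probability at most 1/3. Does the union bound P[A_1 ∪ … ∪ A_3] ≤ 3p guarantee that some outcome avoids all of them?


Union bound: P[∪_{i=1}^{3} A_i] ≤ Σ_i P[A_i] ≤ 3·p = 3·(1/3) = 1.
Numerically: 1 ≈ 1.0000000.
Is 1 < 1? NO.
Since the bound 1 is ≥ 1, the union bound is uninformative here; it does NOT by itself certify existence.

3·p = 1 ≈ 1.0000000; existence NOT certified by the union bound.


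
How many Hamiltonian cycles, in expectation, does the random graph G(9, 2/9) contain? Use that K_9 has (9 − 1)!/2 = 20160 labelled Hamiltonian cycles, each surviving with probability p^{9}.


K_9 has (9 − 1)!/2 = 20160 labelled Hamiltonian cycles.
For each such Hamiltonian cycle H, let X_H = 1 if all 9 edges of H are present in G. Then P[X_H = 1] = p^{9} = (2/9)^{9} = 512/387420489.
By linearity: E[X] = Σ_H E[X_H] = 20160 · p^{9} = 20160 · 512/387420489 = 1146880/43046721.
Numerically: E[X] ≈ 0.0266.

E[X] = 20160 · (2/9)^{9} = 1146880/43046721 ≈ 0.0266.


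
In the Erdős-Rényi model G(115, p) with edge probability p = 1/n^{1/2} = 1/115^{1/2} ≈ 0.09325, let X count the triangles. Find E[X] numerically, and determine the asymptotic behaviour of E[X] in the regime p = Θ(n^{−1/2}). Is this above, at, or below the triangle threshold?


Number of potential triangles: C(115, 3) = 246905.
Each occurs with probability p³ ≈ (0.09325)³ ≈ 8.1087375e-04.
By linearity: E[X] = C(115, 3)·p³ ≈ 246905 · 8.1087375e-04 ≈ 200.20878.
Since α = 1/2 < 1, p = c/n^{1/2} ≫ 1/n is above the triangle threshold p ~ 1/n. Asymptotically E[X] ~ (c³/6)·n^{3(1−α)} = (1³/6)·n^{1.5} → ∞; triangles are abundant w.h.p.

E[X] ≈ 200.20878; in regime p = Θ(1/n^{1/2}) E[X] diverges (above the triangle threshold p ~ 1/n).


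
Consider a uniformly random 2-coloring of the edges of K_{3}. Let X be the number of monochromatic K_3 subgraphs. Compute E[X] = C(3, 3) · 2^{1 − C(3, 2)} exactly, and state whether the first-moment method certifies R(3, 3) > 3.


E[X] = C(3, 3) · 2^{1 − 3} = 1 · 2^{−2} = 1/4.
As a reduced fraction: E[X] = 1/4 ≈ 0.2500.
Is E[X] < 1? YES.
Since E[X] < 1, there exists a 2-coloring of K_{3} with no monochromatic K_3; hence R(3, 3) > 3.

E[X] = 1/4 ≈ 0.2500; E[X] < 1, so R(3, 3) > 3.


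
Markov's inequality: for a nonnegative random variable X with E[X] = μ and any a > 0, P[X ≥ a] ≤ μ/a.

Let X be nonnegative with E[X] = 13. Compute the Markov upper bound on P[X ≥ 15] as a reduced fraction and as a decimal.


μ = E[X] = 13, a = 15.
Markov: P[X ≥ 15] ≤ μ/a = (13)/15 = 13/15.
Numerically: ≈ 0.867.
(Since a = 15 > μ = 13.000, the bound 13/15 is < 1 and informative.)

P[X ≥ 15] ≤ 13/15 ≈ 0.867.


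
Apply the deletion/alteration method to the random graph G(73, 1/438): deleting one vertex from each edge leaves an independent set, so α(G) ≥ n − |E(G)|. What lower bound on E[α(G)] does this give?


E[|E(G)|] = C(73, 2)·p = 2628 · (1/438) = 6.
E[α(G)] ≥ n − E[|E(G)|] = 73 − 6 = 67.
Numerically: ≈ 67.00000.
(This is only a lower bound; the true E[α(G)] may be larger.)

E[α(G)] ≥ 67 ≈ 67.00000.


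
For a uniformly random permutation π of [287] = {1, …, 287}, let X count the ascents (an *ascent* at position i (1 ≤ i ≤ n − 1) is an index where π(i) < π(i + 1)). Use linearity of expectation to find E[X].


Write X = Σ X_I over i = 1, …, 286, with X_I the indicator of one ascent.
There are 286 indicators.
For each fixed i, the pair (π(i), π(i+1)) is a uniformly random ordered pair of distinct values from {1, …, 287}; by symmetry P[π(i) < π(i+1)] = 1/2.
By linearity: E[X] = 286 · (1/2) = (287 − 1) · (1/2) = 143 ≈ 143.000.

E[X] = 143 = 143.000.


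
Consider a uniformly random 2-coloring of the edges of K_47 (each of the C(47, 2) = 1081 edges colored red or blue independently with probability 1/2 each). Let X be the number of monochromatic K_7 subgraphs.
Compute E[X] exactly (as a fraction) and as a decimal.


Let X = Σ_S X_S over the C(47, 7) = 62891499 subsets S of size 7, where X_S = 1 if the K_7 on S is monochromatic.
For a fixed S, the K_7 on S has C(7, 2) = 21 edges. P[all 21 edges red] = (1/2)^21, and likewise for blue, so P[monochromatic] = 2·(1/2)^21 = 2^{1 − 21} = 1/1048576.
Summing: E[X] = C(47, 7) · 2^{1 − 21} = 62891499 · 1/1048576 = 62891499/1048576.
Numerically: E[X] ≈ 59.97801.

E[X] = C(47,7)·2^(1−C(7,2)) = 62891499/1048576 ≈ 59.97801.


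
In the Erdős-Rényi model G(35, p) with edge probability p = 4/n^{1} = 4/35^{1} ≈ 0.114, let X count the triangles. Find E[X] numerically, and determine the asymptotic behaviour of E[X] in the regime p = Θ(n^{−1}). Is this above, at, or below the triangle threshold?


Number of potential triangles: C(35, 3) = 6545.
Each occurs with probability p³ ≈ (0.114)³ ≈ 1.49271e-03.
By linearity: E[X] = C(35, 3)·p³ ≈ 6545 · 1.49271e-03 ≈ 9.770.
Here α = 1, so p = 4/n is exactly at the triangle threshold p ~ 1/n. Asymptotically E[X] → c³/6 = 4³/6 = 32/3 ≈ 10.667, a bounded constant. In this regime the triangle count is asymptotically Poisson(c³/6).

E[X] ≈ 9.770; in regime p = Θ(1/n^{1}) E[X] stays bounded (at the triangle threshold p ~ 1/n).


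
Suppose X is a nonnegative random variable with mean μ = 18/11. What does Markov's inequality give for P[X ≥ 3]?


μ = E[X] = 18/11, a = 3.
Markov: P[X ≥ 3] ≤ μ/a = (18/11)/3 = 6/11.
Numerically: ≈ 0.545455.
(Since a = 3 > μ = 1.636364, the bound 6/11 is < 1 and informative.)

P[X ≥ 3] ≤ 6/11 ≈ 0.545455.


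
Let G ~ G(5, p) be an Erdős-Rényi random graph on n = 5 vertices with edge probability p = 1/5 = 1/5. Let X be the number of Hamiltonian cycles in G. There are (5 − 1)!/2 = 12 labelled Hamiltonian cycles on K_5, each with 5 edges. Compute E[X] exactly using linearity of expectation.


K_5 has (5 − 1)!/2 = 12 labelled Hamiltonian cycles.
For each such Hamiltonian cycle H, let X_H = 1 if all 5 edges of H are present in G. Then P[X_H = 1] = p^{5} = (1/5)^{5} = 1/3125.
By linearity: E[X] = Σ_H E[X_H] = 12 · p^{5} = 12 · 1/3125 = 12/3125.
Numerically: E[X] ≈ 0.00384.

E[X] = 12 · (1/5)^{5} = 12/3125 ≈ 0.00384.


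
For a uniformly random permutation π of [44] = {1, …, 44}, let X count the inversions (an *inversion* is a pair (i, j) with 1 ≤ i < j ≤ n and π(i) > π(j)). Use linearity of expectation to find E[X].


Write X = Σ X_I over the C(44, 2) = 946 pairs i < j, with X_I the indicator of one inversion.
There are 946 indicators.
For each fixed pair i < j, the values π(i) and π(j) are two distinct elements of {1, …, 44} in uniformly random order; by symmetry P[π(i) > π(j)] = 1/2.
By linearity: E[X] = 946 · (1/2) = C(44, 2) · (1/2) = 946/2 = 473 ≈ 473.000.

E[X] = 473 = 473.000.


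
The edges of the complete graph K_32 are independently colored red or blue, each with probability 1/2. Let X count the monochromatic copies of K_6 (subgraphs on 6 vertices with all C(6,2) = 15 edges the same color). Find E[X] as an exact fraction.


Let X = Σ_S X_S over the C(32, 6) = 906192 subsets S of size 6, where X_S = 1 if the K_6 on S is monochromatic.
For a fixed S, the K_6 on S has C(6, 2) = 15 edges. P[all 15 edges red] = (1/2)^15, and likewise for blue, so P[monochromatic] = 2·(1/2)^15 = 2^{1 − 15} = 1/16384.
By linearity of expectation: E[X] = C(32, 6) · 2^{1 − 15} = 906192 · 1/16384 = 56637/1024.
Numerically: E[X] ≈ 55.30957.

E[X] = C(32,6)·2^(1−C(6,2)) = 56637/1024 ≈ 55.30957.


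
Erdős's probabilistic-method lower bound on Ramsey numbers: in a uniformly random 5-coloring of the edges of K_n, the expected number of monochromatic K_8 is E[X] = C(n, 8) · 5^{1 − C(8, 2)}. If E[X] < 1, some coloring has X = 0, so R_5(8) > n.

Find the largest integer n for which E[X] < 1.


We need C(n, 8) · 5^{1 − 28} < 1, i.e. C(n, 8) < 5^{28 − 1} = 7450580596923828125.
Check values of n near the boundary:
  n = 861: C(861, 8) = 7250034996615275865; 7250034996615275865 < 7450580596923828125? YES
  n = 862: C(862, 8) = 7317951015318931845; 7317951015318931845 < 7450580596923828125? YES
  n = 863: C(863, 8) = 7386423071602617757; 7386423071602617757 < 7450580596923828125? YES
  n = 864: C(864, 8) = 7455455062926006708; 7455455062926006708 < 7450580596923828125? NO
  n = 865: C(865, 8) = 7525050909487743060; 7525050909487743060 < 7450580596923828125? NO
The largest n with C(n, 8) < 7450580596923828125 is n = 863 (where E[X] = 7386423071602617757/7450580596923828125 ≈ 0.99139). Hence R_5(8) > 863, i.e. R_5(8) ≥ 864.

Largest n = 863; hence R_5(8) > 863.


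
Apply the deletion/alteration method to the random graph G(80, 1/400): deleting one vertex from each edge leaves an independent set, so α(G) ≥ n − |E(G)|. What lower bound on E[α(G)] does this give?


E[|E(G)|] = C(80, 2)·p = 3160 · (1/400) = 79/10.
E[α(G)] ≥ n − E[|E(G)|] = 80 − 79/10 = 721/10.
Numerically: ≈ 72.1000.
(This is only a lower bound; the true E[α(G)] may be larger.)

E[α(G)] ≥ 721/10 ≈ 72.1000.


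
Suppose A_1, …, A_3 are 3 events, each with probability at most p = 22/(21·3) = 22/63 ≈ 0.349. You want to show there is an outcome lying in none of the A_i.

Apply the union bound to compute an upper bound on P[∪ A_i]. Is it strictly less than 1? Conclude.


Union bound: P[∪_{i=1}^{3} A_i] ≤ Σ_i P[A_i] ≤ 3·p = 3·(22/63) = 22/21.
Numerically: 22/21 ≈ 1.048.
Is 22/21 < 1? NO.
Since the bound 22/21 is ≥ 1, the union bound is uninformative here; it does NOT by itself certify existence.

3·p = 22/21 ≈ 1.048; existence NOT certified by the union bound.


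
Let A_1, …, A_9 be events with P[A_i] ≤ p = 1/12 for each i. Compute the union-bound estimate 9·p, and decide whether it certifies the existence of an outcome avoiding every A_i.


Union bound: P[∪_{i=1}^{9} A_i] ≤ Σ_i P[A_i] ≤ 9·p = 9·(1/12) = 3/4.
Numerically: 3/4 ≈ 0.7500000.
Is 3/4 < 1? YES.
Since P[∪ A_i] ≤ 3/4 < 1, the complement has P[∩ A_i^c] ≥ 1 − 3/4 = 1/4 > 0, so some outcome avoids every A_i.

9·p = 3/4 ≈ 0.7500000; existence CERTIFIED by the union bound.


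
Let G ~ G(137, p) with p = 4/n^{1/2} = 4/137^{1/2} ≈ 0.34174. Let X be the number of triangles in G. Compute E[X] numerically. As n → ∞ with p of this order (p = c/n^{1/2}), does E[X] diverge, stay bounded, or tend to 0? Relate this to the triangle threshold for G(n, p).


Number of potential triangles: C(137, 3) = 419220.
Each occurs with probability p³ ≈ (0.34174)³ ≈ 3.9911599e-02.
By linearity: E[X] = C(137, 3)·p³ ≈ 419220 · 3.9911599e-02 ≈ 16731.74037.
Since α = 1/2 < 1, p = c/n^{1/2} ≫ 1/n is above the triangle threshold p ~ 1/n. Asymptotically E[X] ~ (c³/6)·n^{3(1−α)} = (4³/6)·n^{1.5} → ∞; triangles are abundant w.h.p.

E[X] ≈ 16731.74037; in regime p = Θ(1/n^{1/2}) E[X] diverges (above the triangle threshold p ~ 1/n).


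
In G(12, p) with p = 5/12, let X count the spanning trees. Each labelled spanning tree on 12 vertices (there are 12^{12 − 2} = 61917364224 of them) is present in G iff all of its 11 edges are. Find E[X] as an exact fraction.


K_12 has 12^{12 − 2} = 61917364224 labelled spanning trees.
For each such spanning tree H, let X_H = 1 if all 11 edges of H are present in G. Then P[X_H = 1] = p^{11} = (5/12)^{11} = 48828125/743008370688.
By linearity: E[X] = Σ_H E[X_H] = 61917364224 · p^{11} = 61917364224 · 48828125/743008370688 = 48828125/12.
Numerically: E[X] ≈ 4.06901e+06.

E[X] = 61917364224 · (5/12)^{11} = 48828125/12 ≈ 4.06901e+06.


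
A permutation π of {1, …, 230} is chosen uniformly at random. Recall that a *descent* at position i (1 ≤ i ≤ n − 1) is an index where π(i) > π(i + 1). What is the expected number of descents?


Write X = Σ X_I over i = 1, …, 229, with X_I the indicator of one descent.
There are 229 indicators.
For each fixed i, the pair (π(i), π(i+1)) is a uniformly random ordered pair of distinct values from {1, …, 230}; by symmetry P[π(i) > π(i+1)] = 1/2.
By linearity: E[X] = 229 · (1/2) = (230 − 1) · (1/2) = 229/2 ≈ 114.500.

E[X] = 229/2 = 114.500.


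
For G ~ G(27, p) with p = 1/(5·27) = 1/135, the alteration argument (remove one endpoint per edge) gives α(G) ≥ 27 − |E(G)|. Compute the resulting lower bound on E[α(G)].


E[|E(G)|] = C(27, 2)·p = 351 · (1/135) = 13/5.
E[α(G)] ≥ n − E[|E(G)|] = 27 − 13/5 = 122/5.
Numerically: ≈ 24.400000.
(This is only a lower bound; the true E[α(G)] may be larger.)

E[α(G)] ≥ 122/5 ≈ 24.400000.


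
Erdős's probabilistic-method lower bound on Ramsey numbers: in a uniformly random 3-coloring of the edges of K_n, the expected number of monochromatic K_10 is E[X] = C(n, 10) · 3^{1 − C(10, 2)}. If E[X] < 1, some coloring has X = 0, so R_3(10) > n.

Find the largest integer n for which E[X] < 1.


We need C(n, 10) · 3^{1 − 45} < 1, i.e. C(n, 10) < 3^{45 − 1} = 984770902183611232881.
Check values of n near the boundary:
  n = 570: C(570, 10) = 921524823451961408691; 921524823451961408691 < 984770902183611232881? YES
  n = 571: C(571, 10) = 937951290893172842001; 937951290893172842001 < 984770902183611232881? YES
  n = 572: C(572, 10) = 954640815642161682606; 954640815642161682606 < 984770902183611232881? YES
  n = 573: C(573, 10) = 971597135635805762226; 971597135635805762226 < 984770902183611232881? YES
  n = 574: C(574, 10) = 988824035203816502691; 988824035203816502691 < 984770902183611232881? NO
  n = 575: C(575, 10) = 1006325345561406175305; 1006325345561406175305 < 984770902183611232881? NO
The largest n with C(n, 10) < 984770902183611232881 is n = 573 (where E[X] = 35985079097622435638/36472996377170786403 ≈ 0.98662). Hence R_3(10) > 573, i.e. R_3(10) ≥ 574.

Largest n = 573; hence R_3(10) > 573.


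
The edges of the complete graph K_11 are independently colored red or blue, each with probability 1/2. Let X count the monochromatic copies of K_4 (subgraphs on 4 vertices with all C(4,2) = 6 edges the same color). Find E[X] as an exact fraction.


Let X = Σ_S X_S over the C(11, 4) = 330 subsets S of size 4, where X_S = 1 if the K_4 on S is monochromatic.
For a fixed S, the K_4 on S has C(4, 2) = 6 edges. P[all 6 edges red] = (1/2)^6, and likewise for blue, so P[monochromatic] = 2·(1/2)^6 = 2^{1 − 6} = 1/32.
By linearity: E[X] = C(11, 4) · 2^{1 − 6} = 330 · 1/32 = 165/16.
Numerically: E[X] ≈ 10.312500.

E[X] = C(11,4)·2^(1−C(4,2)) = 165/16 ≈ 10.312500.


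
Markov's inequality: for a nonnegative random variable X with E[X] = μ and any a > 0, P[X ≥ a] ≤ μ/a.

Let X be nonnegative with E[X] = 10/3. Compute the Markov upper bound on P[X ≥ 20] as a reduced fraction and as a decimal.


μ = E[X] = 10/3, a = 20.
Markov: P[X ≥ 20] ≤ μ/a = (10/3)/20 = 1/6.
Numerically: ≈ 0.1667.
(Since a = 20 > μ = 3.3333, the bound 1/6 is < 1 and informative.)

P[X ≥ 20] ≤ 1/6 ≈ 0.1667.


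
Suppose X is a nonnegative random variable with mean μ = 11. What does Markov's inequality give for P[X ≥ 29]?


μ = E[X] = 11, a = 29.
Markov: P[X ≥ 29] ≤ μ/a = (11)/29 = 11/29.
Numerically: ≈ 0.3793.
(Since a = 29 > μ = 11.0000, the bound 11/29 is < 1 and informative.)

P[X ≥ 29] ≤ 11/29 ≈ 0.3793.


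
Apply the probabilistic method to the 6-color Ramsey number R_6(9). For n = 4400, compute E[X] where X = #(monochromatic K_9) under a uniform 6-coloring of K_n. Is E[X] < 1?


E[X] = C(4400, 9) · 6^{1 − 36} = 1689489304164437494711163600 · 6^{−35} = 1689489304164437494711163600/1719070799748422591028658176.
As a reduced fraction: E[X] = 105593081510277343419447725/107441924984276411939291136 ≈ 0.98279.
Is E[X] < 1? YES.
Since E[X] < 1, there exists a 6-coloring of K_{4400} with no monochromatic K_9; hence R_6(9) > 4400.

E[X] = 105593081510277343419447725/107441924984276411939291136 ≈ 0.98279; E[X] < 1, so R_6(9) > 4400.


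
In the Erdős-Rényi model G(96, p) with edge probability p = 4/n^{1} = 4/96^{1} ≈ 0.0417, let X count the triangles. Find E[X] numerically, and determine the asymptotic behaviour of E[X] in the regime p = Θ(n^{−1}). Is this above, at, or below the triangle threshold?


Number of potential triangles: C(96, 3) = 142880.
Each occurs with probability p³ ≈ (0.0417)³ ≈ 7.23380e-05.
By linearity: E[X] = C(96, 3)·p³ ≈ 142880 · 7.23380e-05 ≈ 10.336.
Here α = 1, so p = 4/n is exactly at the triangle threshold p ~ 1/n. Asymptotically E[X] → c³/6 = 4³/6 = 32/3 ≈ 10.667, a bounded constant. In this regime the triangle count is asymptotically Poisson(c³/6).

E[X] ≈ 10.336; in regime p = Θ(1/n^{1}) E[X] stays bounded (at the triangle threshold p ~ 1/n).


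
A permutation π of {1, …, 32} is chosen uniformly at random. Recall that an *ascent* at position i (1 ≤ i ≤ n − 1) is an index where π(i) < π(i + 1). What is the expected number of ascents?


Write X = Σ X_I over i = 1, …, 31, with X_I the indicator of one ascent.
There are 31 indicators.
For each fixed i, the pair (π(i), π(i+1)) is a uniformly random ordered pair of distinct values from {1, …, 32}; by symmetry P[π(i) < π(i+1)] = 1/2.
By linearity: E[X] = 31 · (1/2) = (32 − 1) · (1/2) = 31/2 ≈ 15.50000.

E[X] = 31/2 = 15.50000.


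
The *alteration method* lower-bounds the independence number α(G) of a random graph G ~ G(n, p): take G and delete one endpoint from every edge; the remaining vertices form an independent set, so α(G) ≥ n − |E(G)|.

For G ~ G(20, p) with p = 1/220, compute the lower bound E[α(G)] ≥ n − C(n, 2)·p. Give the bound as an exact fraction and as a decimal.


E[|E(G)|] = C(20, 2)·p = 190 · (1/220) = 19/22.
E[α(G)] ≥ n − E[|E(G)|] = 20 − 19/22 = 421/22.
Numerically: ≈ 19.136364.
(This is only a lower bound; the true E[α(G)] may be larger.)

E[α(G)] ≥ 421/22 ≈ 19.136364.


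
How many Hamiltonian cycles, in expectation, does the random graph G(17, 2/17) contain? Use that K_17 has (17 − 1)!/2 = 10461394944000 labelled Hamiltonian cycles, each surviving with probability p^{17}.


K_17 has (17 − 1)!/2 = 10461394944000 labelled Hamiltonian cycles.
For each such Hamiltonian cycle H, let X_H = 1 if all 17 edges of H are present in G. Then P[X_H = 1] = p^{17} = (2/17)^{17} = 131072/827240261886336764177.
By linearity: E[X] = Σ_H E[X_H] = 10461394944000 · p^{17} = 10461394944000 · 131072/827240261886336764177 = 1371195958099968000/827240261886336764177.
Numerically: E[X] ≈ 0.00166.

E[X] = 10461394944000 · (2/17)^{17} = 1371195958099968000/827240261886336764177 ≈ 0.00166.


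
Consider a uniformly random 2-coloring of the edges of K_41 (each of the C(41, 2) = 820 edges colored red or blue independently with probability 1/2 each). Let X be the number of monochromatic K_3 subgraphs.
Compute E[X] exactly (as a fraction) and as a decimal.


Let X = Σ_S X_S over the C(41, 3) = 10660 subsets S of size 3, where X_S = 1 if the K_3 on S is monochromatic.
For a fixed S, the K_3 on S has C(3, 2) = 3 edges. P[all 3 edges red] = (1/2)^3, and likewise for blue, so P[monochromatic] = 2·(1/2)^3 = 2^{1 − 3} = 1/4.
By linearity: E[X] = C(41, 3) · 2^{1 − 3} = 10660 · 1/4 = 2665.
Numerically: E[X] ≈ 2665.0000.

E[X] = C(41,3)·2^(1−C(3,2)) = 2665 ≈ 2665.0000.


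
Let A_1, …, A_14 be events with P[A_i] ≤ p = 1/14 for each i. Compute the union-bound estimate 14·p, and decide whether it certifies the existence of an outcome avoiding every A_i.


Union bound: P[∪_{i=1}^{14} A_i] ≤ Σ_i P[A_i] ≤ 14·p = 14·(1/14) = 1.
Numerically: 1 ≈ 1.000000.
Is 1 < 1? NO.
Since the bound 1 is ≥ 1, the union bound is uninformative here; it does NOT by itself certify existence.

14·p = 1 ≈ 1.000000; existence NOT certified by the union bound.


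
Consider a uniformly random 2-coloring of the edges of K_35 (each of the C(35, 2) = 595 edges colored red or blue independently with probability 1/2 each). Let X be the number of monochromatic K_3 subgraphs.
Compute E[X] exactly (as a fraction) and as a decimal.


Let X = Σ_S X_S over the C(35, 3) = 6545 subsets S of size 3, where X_S = 1 if the K_3 on S is monochromatic.
For a fixed S, the K_3 on S has C(3, 2) = 3 edges. P[all 3 edges red] = (1/2)^3, and likewise for blue, so P[monochromatic] = 2·(1/2)^3 = 2^{1 − 3} = 1/4.
By linearity: E[X] = C(35, 3) · 2^{1 − 3} = 6545 · 1/4 = 6545/4.
Numerically: E[X] ≈ 1636.250000.

E[X] = C(35,3)·2^(1−C(3,2)) = 6545/4 ≈ 1636.250000.


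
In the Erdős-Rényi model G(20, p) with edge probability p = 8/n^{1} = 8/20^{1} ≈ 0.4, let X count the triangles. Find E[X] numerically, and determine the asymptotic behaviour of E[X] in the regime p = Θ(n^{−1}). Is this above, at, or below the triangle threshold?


Number of potential triangles: C(20, 3) = 1140.
Each occurs with probability p³ ≈ (0.4)³ ≈ 6.40000000e-02.
By linearity: E[X] = C(20, 3)·p³ ≈ 1140 · 6.40000000e-02 ≈ 72.960000.
Here α = 1, so p = 8/n is exactly at the triangle threshold p ~ 1/n. Asymptotically E[X] → c³/6 = 8³/6 = 256/3 ≈ 85.333333, a bounded constant. In this regime the triangle count is asymptotically Poisson(c³/6).

E[X] ≈ 72.960000; in regime p = Θ(1/n^{1}) E[X] stays bounded (at the triangle threshold p ~ 1/n).


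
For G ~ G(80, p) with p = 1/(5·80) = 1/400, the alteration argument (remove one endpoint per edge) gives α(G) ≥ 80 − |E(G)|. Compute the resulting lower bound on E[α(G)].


E[|E(G)|] = C(80, 2)·p = 3160 · (1/400) = 79/10.
E[α(G)] ≥ n − E[|E(G)|] = 80 − 79/10 = 721/10.
Numerically: ≈ 72.100000.
(This is only a lower bound; the true E[α(G)] may be larger.)

E[α(G)] ≥ 721/10 ≈ 72.100000.


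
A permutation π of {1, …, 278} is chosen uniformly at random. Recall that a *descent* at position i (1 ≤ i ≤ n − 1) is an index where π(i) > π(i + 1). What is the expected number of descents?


Write X = Σ X_I over i = 1, …, 277, with X_I the indicator of one descent.
There are 277 indicators.
For each fixed i, the pair (π(i), π(i+1)) is a uniformly random ordered pair of distinct values from {1, …, 278}; by symmetry P[π(i) > π(i+1)] = 1/2.
By linearity: E[X] = 277 · (1/2) = (278 − 1) · (1/2) = 277/2 ≈ 138.50000.

E[X] = 277/2 = 138.50000.


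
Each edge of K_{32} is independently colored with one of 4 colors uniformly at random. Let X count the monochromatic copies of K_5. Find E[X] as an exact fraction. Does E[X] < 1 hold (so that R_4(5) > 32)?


E[X] = C(32, 5) · 4^{1 − 10} = 201376 · 4^{−9} = 201376/262144.
As a reduced fraction: E[X] = 6293/8192 ≈ 0.76819.
Is E[X] < 1? YES.
Since E[X] < 1, there exists a 4-coloring of K_{32} with no monochromatic K_5; hence R_4(5) > 32.

E[X] = 6293/8192 ≈ 0.76819; E[X] < 1, so R_4(5) > 32.


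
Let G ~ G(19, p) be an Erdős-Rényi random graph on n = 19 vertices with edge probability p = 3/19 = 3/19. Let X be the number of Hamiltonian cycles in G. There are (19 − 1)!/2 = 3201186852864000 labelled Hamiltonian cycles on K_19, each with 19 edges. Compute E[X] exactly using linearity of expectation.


K_19 has (19 − 1)!/2 = 3201186852864000 labelled Hamiltonian cycles.
For each such Hamiltonian cycle H, let X_H = 1 if all 19 edges of H are present in G. Then P[X_H = 1] = p^{19} = (3/19)^{19} = 1162261467/1978419655660313589123979.
By linearity: E[X] = Σ_H E[X_H] = 3201186852864000 · p^{19} = 3201186852864000 · 1162261467/1978419655660313589123979 = 3720616127750825791488000/1978419655660313589123979.
Numerically: E[X] ≈ 1.8806.

E[X] = 3201186852864000 · (3/19)^{19} = 3720616127750825791488000/1978419655660313589123979 ≈ 1.8806.


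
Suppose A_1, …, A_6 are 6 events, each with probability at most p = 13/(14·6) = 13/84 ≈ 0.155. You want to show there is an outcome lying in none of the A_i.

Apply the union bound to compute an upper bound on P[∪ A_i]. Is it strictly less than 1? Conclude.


Union bound: P[∪_{i=1}^{6} A_i] ≤ Σ_i P[A_i] ≤ 6·p = 6·(13/84) = 13/14.
Numerically: 13/14 ≈ 0.929.
Is 13/14 < 1? YES.
Since P[∪ A_i] ≤ 13/14 < 1, the complement has P[∩ A_i^c] ≥ 1 − 13/14 = 1/14 > 0, so some outcome avoids every A_i.

6·p = 13/14 ≈ 0.929; existence CERTIFIED by the union bound.


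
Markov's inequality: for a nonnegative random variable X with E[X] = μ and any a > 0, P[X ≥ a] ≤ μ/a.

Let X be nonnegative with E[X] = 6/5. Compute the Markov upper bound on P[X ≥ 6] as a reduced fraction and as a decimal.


μ = E[X] = 6/5, a = 6.
Markov: P[X ≥ 6] ≤ μ/a = (6/5)/6 = 1/5.
Numerically: ≈ 0.200000.
(Since a = 6 > μ = 1.200000, the bound 1/5 is < 1 and informative.)

P[X ≥ 6] ≤ 1/5 ≈ 0.200000.


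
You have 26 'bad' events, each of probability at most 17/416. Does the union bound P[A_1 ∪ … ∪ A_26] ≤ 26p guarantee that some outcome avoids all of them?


Union bound: P[∪_{i=1}^{26} A_i] ≤ Σ_i P[A_i] ≤ 26·p = 26·(17/416) = 17/16.
Numerically: 17/16 ≈ 1.0625000.
Is 17/16 < 1? NO.
Since the bound 17/16 is ≥ 1, the union bound is uninformative here; it does NOT by itself certify existence.

26·p = 17/16 ≈ 1.0625000; existence NOT certified by the union bound.


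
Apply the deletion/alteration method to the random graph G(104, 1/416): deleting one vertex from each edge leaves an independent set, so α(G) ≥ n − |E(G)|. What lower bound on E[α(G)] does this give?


E[|E(G)|] = C(104, 2)·p = 5356 · (1/416) = 103/8.
E[α(G)] ≥ n − E[|E(G)|] = 104 − 103/8 = 729/8.
Numerically: ≈ 91.125000.
(This is only a lower bound; the true E[α(G)] may be larger.)

E[α(G)] ≥ 729/8 ≈ 91.125000.


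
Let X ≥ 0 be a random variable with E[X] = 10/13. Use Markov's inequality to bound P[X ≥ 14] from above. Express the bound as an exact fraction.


μ = E[X] = 10/13, a = 14.
Markov: P[X ≥ 14] ≤ μ/a = (10/13)/14 = 5/91.
Numerically: ≈ 0.05495.
(Since a = 14 > μ = 0.76923, the bound 5/91 is < 1 and informative.)

P[X ≥ 14] ≤ 5/91 ≈ 0.05495.


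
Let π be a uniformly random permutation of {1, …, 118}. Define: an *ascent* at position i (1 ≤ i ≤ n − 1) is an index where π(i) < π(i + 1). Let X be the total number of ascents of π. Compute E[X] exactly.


Write X = Σ X_I over i = 1, …, 117, with X_I the indicator of one ascent.
There are 117 indicators.
For each fixed i, the pair (π(i), π(i+1)) is a uniformly random ordered pair of distinct values from {1, …, 118}; by symmetry P[π(i) < π(i+1)] = 1/2.
By linearity: E[X] = 117 · (1/2) = (118 − 1) · (1/2) = 117/2 ≈ 58.500000.

E[X] = 117/2 = 58.500000.


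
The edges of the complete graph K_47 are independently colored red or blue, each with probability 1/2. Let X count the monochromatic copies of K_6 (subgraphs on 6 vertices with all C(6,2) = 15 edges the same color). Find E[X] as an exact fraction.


Let X = Σ_S X_S over the C(47, 6) = 10737573 subsets S of size 6, where X_S = 1 if the K_6 on S is monochromatic.
For a fixed S, the K_6 on S has C(6, 2) = 15 edges. P[all 15 edges red] = (1/2)^15, and likewise for blue, so P[monochromatic] = 2·(1/2)^15 = 2^{1 − 15} = 1/16384.
By linearity of expectation: E[X] = C(47, 6) · 2^{1 − 15} = 10737573 · 1/16384 = 10737573/16384.
Numerically: E[X] ≈ 655.369.

E[X] = C(47,6)·2^(1−C(6,2)) = 10737573/16384 ≈ 655.369.


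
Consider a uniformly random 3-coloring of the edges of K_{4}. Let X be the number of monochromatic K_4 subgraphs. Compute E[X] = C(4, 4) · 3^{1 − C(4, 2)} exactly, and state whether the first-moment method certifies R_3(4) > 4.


E[X] = C(4, 4) · 3^{1 − 6} = 1 · 3^{−5} = 1/243.
As a reduced fraction: E[X] = 1/243 ≈ 0.004115.
Is E[X] < 1? YES.
Since E[X] < 1, there exists a 3-coloring of K_{4} with no monochromatic K_4; hence R_3(4) > 4.

E[X] = 1/243 ≈ 0.004115; E[X] < 1, so R_3(4) > 4.


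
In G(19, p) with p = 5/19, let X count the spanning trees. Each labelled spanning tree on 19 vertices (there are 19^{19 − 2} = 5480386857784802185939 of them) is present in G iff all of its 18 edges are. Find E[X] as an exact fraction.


K_19 has 19^{19 − 2} = 5480386857784802185939 labelled spanning trees.
For each such spanning tree H, let X_H = 1 if all 18 edges of H are present in G. Then P[X_H = 1] = p^{18} = (5/19)^{18} = 3814697265625/104127350297911241532841.
By linearity of expectation: E[X] = Σ_H E[X_H] = 5480386857784802185939 · p^{18} = 5480386857784802185939 · 3814697265625/104127350297911241532841 = 3814697265625/19.
Numerically: E[X] ≈ 2.008e+11.

E[X] = 5480386857784802185939 · (5/19)^{18} = 3814697265625/19 ≈ 2.008e+11.


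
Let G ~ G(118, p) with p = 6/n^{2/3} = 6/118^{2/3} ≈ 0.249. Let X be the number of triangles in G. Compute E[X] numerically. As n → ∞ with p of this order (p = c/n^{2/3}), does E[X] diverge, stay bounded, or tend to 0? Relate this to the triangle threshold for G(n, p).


Number of potential triangles: C(118, 3) = 266916.
Each occurs with probability p³ ≈ (0.249)³ ≈ 1.55128e-02.
By linearity: E[X] = C(118, 3)·p³ ≈ 266916 · 1.55128e-02 ≈ 4140.610.
Since α = 2/3 < 1, p = c/n^{2/3} ≫ 1/n is above the triangle threshold p ~ 1/n. Asymptotically E[X] ~ (c³/6)·n^{3(1−α)} = (6³/6)·n^{1} → ∞; triangles are abundant w.h.p.

E[X] ≈ 4140.610; in regime p = Θ(1/n^{2/3}) E[X] diverges (above the triangle threshold p ~ 1/n).


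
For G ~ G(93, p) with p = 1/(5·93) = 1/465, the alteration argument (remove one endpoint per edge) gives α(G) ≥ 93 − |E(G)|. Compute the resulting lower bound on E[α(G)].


E[|E(G)|] = C(93, 2)·p = 4278 · (1/465) = 46/5.
E[α(G)] ≥ n − E[|E(G)|] = 93 − 46/5 = 419/5.
Numerically: ≈ 83.8000.
(This is only a lower bound; the true E[α(G)] may be larger.)

E[α(G)] ≥ 419/5 ≈ 83.8000.


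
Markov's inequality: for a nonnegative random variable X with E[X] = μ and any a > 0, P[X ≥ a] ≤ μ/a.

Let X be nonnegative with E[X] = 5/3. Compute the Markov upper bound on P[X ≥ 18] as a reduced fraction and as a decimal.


μ = E[X] = 5/3, a = 18.
Markov: P[X ≥ 18] ≤ μ/a = (5/3)/18 = 5/54.
Numerically: ≈ 0.0926.
(Since a = 18 > μ = 1.6667, the bound 5/54 is < 1 and informative.)

P[X ≥ 18] ≤ 5/54 ≈ 0.0926.
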